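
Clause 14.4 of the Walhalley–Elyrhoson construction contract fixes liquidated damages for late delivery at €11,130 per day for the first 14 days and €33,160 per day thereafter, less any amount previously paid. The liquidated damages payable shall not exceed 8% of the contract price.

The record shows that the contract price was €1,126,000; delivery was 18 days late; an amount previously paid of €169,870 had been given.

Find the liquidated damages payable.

First 14 days: 14 × €11,130 = €155,820
Remaining days: (18 − 14) × €33,160 = €132,640
Accrued per-day damages: €155,820 + €132,640 = €288,460
Less amount previously paid: €288,460 − €169,870 = €118,590
Cap: 8% of €1,126,000 = €90,080
Cap at €90,080: €118,590 exceeds the cap → €90,080

Liquidated damages: €90,080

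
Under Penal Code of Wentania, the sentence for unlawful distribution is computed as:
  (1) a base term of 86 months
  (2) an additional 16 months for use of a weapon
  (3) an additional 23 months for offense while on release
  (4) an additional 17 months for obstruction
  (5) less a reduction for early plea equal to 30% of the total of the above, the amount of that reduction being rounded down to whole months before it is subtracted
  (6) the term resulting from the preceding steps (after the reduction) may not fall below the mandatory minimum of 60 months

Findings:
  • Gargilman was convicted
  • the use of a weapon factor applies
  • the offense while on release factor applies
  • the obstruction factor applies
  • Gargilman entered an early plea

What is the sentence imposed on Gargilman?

Sentence: 100 months

Use of a weapon enhancement: +16 months
Offense while on release enhancement: +23 months
Obstruction enhancement: +17 months
Adjusted term: 86 months + 16 months + 23 months + 17 months = 142 months
Early plea reduction: 30% of 142 months = 42 months (rounded down)
After reduction: 142 − 42 = 100 months
Minimum 60 months: 100 months meets the minimum, no increase.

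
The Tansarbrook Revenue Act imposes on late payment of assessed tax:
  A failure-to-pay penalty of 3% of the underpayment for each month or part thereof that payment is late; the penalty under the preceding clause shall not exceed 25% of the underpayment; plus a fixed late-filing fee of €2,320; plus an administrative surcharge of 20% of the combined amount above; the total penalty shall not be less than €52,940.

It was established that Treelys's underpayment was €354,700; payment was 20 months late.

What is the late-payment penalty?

€109,194

Accrued rate: 3% × 20 = 60%, capped at 25% → 25%
Failure-to-pay penalty: 25% of €354,700 = €88,675
Penalty before surcharge: €88,675 + €2,320 = €90,995
Administrative surcharge: 20% of €90,995 = €18,199
Total penalty: €90,995 + €18,199 = €109,194
Minimum €52,940: €109,194 meets the minimum, no increase.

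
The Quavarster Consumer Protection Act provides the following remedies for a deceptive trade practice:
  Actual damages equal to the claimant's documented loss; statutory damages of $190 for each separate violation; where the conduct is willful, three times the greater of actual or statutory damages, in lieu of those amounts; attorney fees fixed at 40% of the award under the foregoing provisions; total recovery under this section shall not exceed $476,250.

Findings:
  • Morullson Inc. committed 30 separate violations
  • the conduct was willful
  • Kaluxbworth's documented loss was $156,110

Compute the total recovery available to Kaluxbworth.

Statutory damages: 30 × $190 = $5,700
Greater of actual damages ($156,110) or statutory damages ($5,700): $156,110
Trebled: 3 × $156,110 = $468,330
Attorney fees: 40% of $468,330 = $187,332
Total before cap: $468,330 + $187,332 = $655,662
Cap at $476,250: $655,662 exceeds the cap → $476,250

Total recovery: $476,250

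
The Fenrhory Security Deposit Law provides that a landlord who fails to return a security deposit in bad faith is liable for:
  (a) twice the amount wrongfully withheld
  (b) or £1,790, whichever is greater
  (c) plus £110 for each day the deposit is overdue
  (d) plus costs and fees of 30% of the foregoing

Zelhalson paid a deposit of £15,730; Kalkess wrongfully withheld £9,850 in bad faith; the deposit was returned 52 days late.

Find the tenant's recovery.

Doubled: 2 × £9,850 = £19,700
Minimum £1,790: £19,700 meets the minimum, no increase.
Late-return penalty: 52 × £110 = £5,720
Damages plus late penalty: £19,700 + £5,720 = £25,420
Costs and fees: 30% of £25,420 = £7,626
Total recovery: £25,420 + £7,626 = £33,046

£33,046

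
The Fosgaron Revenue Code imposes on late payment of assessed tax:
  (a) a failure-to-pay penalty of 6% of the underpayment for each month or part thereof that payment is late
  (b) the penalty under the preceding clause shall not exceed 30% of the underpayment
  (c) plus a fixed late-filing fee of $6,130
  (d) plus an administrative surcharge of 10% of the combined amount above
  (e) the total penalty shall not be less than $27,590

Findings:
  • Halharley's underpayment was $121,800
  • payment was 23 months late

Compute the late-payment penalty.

$46,937

Accrued rate: 6% × 23 = 138%, capped at 30% → 30%
Failure-to-pay penalty: 30% of $121,800 = $36,540
Penalty before surcharge: $36,540 + $6,130 = $42,670
Administrative surcharge: 10% of $42,670 = $4,267
Total penalty: $42,670 + $4,267 = $46,937
Minimum $27,590: $46,937 meets the minimum, no increase.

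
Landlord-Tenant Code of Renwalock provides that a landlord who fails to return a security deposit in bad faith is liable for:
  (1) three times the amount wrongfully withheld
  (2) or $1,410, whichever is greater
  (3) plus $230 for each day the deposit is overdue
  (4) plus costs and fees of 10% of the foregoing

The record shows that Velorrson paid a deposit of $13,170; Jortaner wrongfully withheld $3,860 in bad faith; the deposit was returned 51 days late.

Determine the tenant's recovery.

Trebled: 3 × $3,860 = $11,580
Minimum $1,410: $11,580 meets the minimum, no increase.
Late-return penalty: 51 × $230 = $11,730
Damages plus late penalty: $11,580 + $11,730 = $23,310
Costs and fees: 10% of $23,310 = $2,331
Total recovery: $23,310 + $2,331 = $25,641

$25,641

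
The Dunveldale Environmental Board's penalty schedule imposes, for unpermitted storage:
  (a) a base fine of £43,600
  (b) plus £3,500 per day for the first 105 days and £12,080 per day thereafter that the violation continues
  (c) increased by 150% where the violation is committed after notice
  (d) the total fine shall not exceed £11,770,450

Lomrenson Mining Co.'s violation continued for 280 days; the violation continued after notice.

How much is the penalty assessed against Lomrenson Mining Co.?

First 105 days: 105 × £3,500 = £367,500
Remaining days: (280 − 105) × £12,080 = £2,114,000
Per-day component: £367,500 + £2,114,000 = £2,481,500
Base plus per-day: £43,600 + £2,481,500 = £2,525,100
Enhancement: 150% of £2,525,100 = £3,787,650
Enhanced fine: £2,525,100 + £3,787,650 = £6,312,750
Cap at £11,770,450: £6,312,750 is within the cap, no reduction.

£6,312,750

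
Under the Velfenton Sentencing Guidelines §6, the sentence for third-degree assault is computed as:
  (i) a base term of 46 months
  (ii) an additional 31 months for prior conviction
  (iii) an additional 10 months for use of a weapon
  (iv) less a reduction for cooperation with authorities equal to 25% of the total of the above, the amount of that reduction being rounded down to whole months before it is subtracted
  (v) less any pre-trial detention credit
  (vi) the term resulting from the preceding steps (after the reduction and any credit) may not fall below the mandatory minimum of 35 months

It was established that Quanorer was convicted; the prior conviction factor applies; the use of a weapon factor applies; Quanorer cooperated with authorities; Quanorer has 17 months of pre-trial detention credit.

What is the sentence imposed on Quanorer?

49 months

Prior conviction enhancement: +31 months
Use of a weapon enhancement: +10 months
Adjusted term: 46 months + 31 months + 10 months = 87 months
Cooperation with authorities reduction: 25% of 87 months = 21 months (rounded down)
After reduction: 87 − 21 = 66 months
Less pre-trial detention credit: 66 months − 17 months = 49 months
Minimum 35 months: 49 months meets the minimum, no increase.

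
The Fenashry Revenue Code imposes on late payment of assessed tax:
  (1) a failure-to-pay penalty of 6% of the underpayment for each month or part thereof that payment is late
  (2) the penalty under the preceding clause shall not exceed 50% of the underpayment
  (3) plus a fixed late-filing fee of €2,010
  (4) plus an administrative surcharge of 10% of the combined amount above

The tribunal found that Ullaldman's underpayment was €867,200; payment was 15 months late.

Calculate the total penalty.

€479,171

Accrued rate: 6% × 15 = 90%, capped at 50% → 50%
Failure-to-pay penalty: 50% of €867,200 = €433,600
Penalty before surcharge: €433,600 + €2,010 = €435,610
Administrative surcharge: 10% of €435,610 = €43,561
Total penalty: €435,610 + €43,561 = €479,171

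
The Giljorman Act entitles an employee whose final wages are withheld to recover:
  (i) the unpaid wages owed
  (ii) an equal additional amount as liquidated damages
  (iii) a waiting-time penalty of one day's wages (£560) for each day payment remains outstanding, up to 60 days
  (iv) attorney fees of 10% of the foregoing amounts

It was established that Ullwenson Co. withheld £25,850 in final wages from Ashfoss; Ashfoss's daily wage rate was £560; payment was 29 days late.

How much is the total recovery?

£74,734

Liquidated damages (equal amount): £25,850
Penalty days: min(29, 60) = 29
Waiting-time penalty: 29 × £560 = £16,240
Subtotal: £25,850 + £25,850 + £16,240 = £67,940
Attorney fees: 10% of £67,940 = £6,794
Total award: £67,940 + £6,794 = £74,734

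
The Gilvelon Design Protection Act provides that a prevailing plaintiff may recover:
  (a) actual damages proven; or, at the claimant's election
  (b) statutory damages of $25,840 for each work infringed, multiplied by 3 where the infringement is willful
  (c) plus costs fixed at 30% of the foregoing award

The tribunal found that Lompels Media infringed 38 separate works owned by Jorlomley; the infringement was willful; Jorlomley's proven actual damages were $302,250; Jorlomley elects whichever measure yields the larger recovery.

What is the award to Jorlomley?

Award: $3,829,488

Statutory damages: 38 × $25,840 = $981,920
Trebled: 3 × $981,920 = $2,945,760
Greater of actual damages ($302,250) or enhanced statutory damages ($2,945,760): $2,945,760
Costs: 30% of $2,945,760 = $883,728
Award plus costs: $2,945,760 + $883,728 = $3,829,488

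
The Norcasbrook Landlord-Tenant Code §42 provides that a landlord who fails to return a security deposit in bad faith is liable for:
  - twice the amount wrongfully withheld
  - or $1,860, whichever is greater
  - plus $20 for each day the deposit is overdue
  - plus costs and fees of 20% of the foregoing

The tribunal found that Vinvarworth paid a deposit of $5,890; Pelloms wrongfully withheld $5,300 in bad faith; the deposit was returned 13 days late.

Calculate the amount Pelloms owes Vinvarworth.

$13,032

Doubled: 2 × $5,300 = $10,600
Minimum $1,860: $10,600 meets the minimum, no increase.
Late-return penalty: 13 × $20 = $260
Damages plus late penalty: $10,600 + $260 = $10,860
Costs and fees: 20% of $10,860 = $2,172
Total recovery: $10,860 + $2,172 = $13,032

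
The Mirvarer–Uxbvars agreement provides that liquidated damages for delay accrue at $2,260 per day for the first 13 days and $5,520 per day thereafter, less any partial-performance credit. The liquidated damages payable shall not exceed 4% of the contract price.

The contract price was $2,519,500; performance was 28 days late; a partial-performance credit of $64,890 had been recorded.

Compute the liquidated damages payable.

$47,290

First 13 days: 13 × $2,260 = $29,380
Remaining days: (28 − 13) × $5,520 = $82,800
Accrued per-day damages: $29,380 + $82,800 = $112,180
Less partial-performance credit: $112,180 − $64,890 = $47,290
Cap: 4% of $2,519,500 = $100,780
Cap at $100,780: $47,290 is within the cap, no reduction.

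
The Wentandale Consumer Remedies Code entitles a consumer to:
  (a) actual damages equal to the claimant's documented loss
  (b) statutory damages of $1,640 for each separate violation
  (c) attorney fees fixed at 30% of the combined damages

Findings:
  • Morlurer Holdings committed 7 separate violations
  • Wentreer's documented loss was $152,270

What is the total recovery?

$212,875

Statutory damages: 7 × $1,640 = $11,480
Combined damages: $152,270 + $11,480 = $163,750
Attorney fees: 30% of $163,750 = $49,125
Total recovery: $163,750 + $49,125 = $212,875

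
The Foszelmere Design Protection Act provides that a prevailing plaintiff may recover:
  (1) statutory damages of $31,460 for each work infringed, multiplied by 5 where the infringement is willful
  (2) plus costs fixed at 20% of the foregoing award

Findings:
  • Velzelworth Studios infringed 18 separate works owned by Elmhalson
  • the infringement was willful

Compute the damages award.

$3,397,680

Statutory damages: 18 × $31,460 = $566,280
Multiplied by 5: 5 × $566,280 = $2,831,400
Costs: 20% of $2,831,400 = $566,280
Award plus costs: $2,831,400 + $566,280 = $3,397,680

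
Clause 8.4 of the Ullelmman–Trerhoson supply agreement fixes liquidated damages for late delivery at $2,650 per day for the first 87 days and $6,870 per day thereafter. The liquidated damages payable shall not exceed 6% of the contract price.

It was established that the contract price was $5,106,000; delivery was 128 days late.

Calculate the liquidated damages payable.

Liquidated damages: $306,360

First 87 days: 87 × $2,650 = $230,550
Remaining days: (128 − 87) × $6,870 = $281,670
Accrued per-day damages: $230,550 + $281,670 = $512,220
Cap: 6% of $5,106,000 = $306,360
Cap at $306,360: $512,220 exceeds the cap → $306,360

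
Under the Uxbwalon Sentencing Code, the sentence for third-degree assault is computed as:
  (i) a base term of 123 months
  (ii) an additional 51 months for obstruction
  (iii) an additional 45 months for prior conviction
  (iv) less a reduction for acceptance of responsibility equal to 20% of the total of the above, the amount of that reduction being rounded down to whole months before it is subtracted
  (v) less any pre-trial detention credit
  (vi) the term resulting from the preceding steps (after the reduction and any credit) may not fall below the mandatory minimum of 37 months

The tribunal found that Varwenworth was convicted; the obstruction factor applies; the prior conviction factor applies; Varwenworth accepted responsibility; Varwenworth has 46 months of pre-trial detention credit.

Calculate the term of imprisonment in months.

Obstruction enhancement: +51 months
Prior conviction enhancement: +45 months
Adjusted term: 123 months + 51 months + 45 months = 219 months
Acceptance of responsibility reduction: 20% of 219 months = 43 months (rounded down)
After reduction: 219 − 43 = 176 months
Less pre-trial detention credit: 176 months − 46 months = 130 months
Minimum 37 months: 130 months meets the minimum, no increase.

Sentence: 130 months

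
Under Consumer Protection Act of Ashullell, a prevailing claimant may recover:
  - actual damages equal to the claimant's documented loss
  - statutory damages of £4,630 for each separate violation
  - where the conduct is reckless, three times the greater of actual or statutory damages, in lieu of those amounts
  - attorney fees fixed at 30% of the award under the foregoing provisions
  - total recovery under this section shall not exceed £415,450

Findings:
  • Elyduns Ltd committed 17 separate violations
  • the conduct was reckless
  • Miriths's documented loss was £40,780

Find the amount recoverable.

Statutory damages: 17 × £4,630 = £78,710
Greater of actual damages (£40,780) or statutory damages (£78,710): £78,710
Trebled: 3 × £78,710 = £236,130
Attorney fees: 30% of £236,130 = £70,839
Total before cap: £236,130 + £70,839 = £306,969
Cap at £415,450: £306,969 is within the cap, no reduction.

Total recovery: £306,969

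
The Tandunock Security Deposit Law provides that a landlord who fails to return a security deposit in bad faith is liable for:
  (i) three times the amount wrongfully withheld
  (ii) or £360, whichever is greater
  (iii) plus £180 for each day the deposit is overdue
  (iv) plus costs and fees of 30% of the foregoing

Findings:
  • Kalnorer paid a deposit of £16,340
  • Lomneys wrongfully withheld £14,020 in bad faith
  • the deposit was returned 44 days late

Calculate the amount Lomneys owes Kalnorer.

Trebled: 3 × £14,020 = £42,060
Minimum £360: £42,060 meets the minimum, no increase.
Late-return penalty: 44 × £180 = £7,920
Damages plus late penalty: £42,060 + £7,920 = £49,980
Costs and fees: 30% of £49,980 = £14,994
Total recovery: £49,980 + £14,994 = £64,974

Recovery: £64,974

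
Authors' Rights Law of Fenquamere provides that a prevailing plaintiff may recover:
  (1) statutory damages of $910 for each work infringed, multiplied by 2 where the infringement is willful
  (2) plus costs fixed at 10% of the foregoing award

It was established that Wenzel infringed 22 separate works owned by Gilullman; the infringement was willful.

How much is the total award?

Statutory damages: 22 × $910 = $20,020
Doubled: 2 × $20,020 = $40,040
Costs: 10% of $40,040 = $4,004
Award plus costs: $40,040 + $4,004 = $44,044

$44,044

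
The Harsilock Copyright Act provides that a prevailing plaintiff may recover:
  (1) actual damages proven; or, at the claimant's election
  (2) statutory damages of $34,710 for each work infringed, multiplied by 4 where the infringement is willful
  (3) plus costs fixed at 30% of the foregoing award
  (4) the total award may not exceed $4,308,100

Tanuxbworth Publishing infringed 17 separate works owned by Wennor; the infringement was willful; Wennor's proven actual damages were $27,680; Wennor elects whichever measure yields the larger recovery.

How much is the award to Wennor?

Statutory damages: 17 × $34,710 = $590,070
Multiplied by 4: 4 × $590,070 = $2,360,280
Greater of actual damages ($27,680) or enhanced statutory damages ($2,360,280): $2,360,280
Costs: 30% of $2,360,280 = $708,084
Award plus costs: $2,360,280 + $708,084 = $3,068,364
Cap at $4,308,100: $3,068,364 is within the cap, no reduction.

$3,068,364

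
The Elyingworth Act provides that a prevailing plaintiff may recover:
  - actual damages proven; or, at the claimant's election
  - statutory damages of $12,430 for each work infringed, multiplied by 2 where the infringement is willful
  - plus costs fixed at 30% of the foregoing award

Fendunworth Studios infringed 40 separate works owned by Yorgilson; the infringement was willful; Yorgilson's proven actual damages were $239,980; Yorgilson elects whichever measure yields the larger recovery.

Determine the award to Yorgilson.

Statutory damages: 40 × $12,430 = $497,200
Doubled: 2 × $497,200 = $994,400
Greater of actual damages ($239,980) or enhanced statutory damages ($994,400): $994,400
Costs: 30% of $994,400 = $298,320
Award plus costs: $994,400 + $298,320 = $1,292,720

$1,292,720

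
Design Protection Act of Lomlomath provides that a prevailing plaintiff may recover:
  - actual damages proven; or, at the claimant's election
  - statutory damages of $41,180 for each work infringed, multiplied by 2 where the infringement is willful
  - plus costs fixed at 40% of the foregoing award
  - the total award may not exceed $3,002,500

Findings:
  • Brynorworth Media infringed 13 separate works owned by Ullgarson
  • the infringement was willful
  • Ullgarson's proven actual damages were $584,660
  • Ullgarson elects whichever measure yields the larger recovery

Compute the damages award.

Statutory damages: 13 × $41,180 = $535,340
Doubled: 2 × $535,340 = $1,070,680
Greater of actual damages ($584,660) or enhanced statutory damages ($1,070,680): $1,070,680
Costs: 40% of $1,070,680 = $428,272
Award plus costs: $1,070,680 + $428,272 = $1,498,952
Cap at $3,002,500: $1,498,952 is within the cap, no reduction.

Award: $1,498,952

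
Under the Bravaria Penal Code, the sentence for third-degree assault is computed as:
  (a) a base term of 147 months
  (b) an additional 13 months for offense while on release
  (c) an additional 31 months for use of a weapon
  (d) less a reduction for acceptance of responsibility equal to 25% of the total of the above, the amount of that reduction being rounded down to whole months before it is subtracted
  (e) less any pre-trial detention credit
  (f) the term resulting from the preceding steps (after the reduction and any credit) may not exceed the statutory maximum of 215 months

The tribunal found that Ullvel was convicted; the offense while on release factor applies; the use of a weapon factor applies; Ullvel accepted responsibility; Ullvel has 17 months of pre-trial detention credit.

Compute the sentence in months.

Offense while on release enhancement: +13 months
Use of a weapon enhancement: +31 months
Adjusted term: 147 months + 13 months + 31 months = 191 months
Acceptance of responsibility reduction: 25% of 191 months = 47 months (rounded down)
After reduction: 191 − 47 = 144 months
Less pre-trial detention credit: 144 months − 17 months = 127 months
Cap at 215 months: 127 months is within the cap, no reduction.

127 months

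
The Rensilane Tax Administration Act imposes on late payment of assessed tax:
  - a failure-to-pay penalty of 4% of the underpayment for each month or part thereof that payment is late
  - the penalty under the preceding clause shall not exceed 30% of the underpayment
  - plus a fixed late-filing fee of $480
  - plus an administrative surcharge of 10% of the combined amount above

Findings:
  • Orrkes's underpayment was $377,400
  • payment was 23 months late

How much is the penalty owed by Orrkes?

Accrued rate: 4% × 23 = 92%, capped at 30% → 30%
Failure-to-pay penalty: 30% of $377,400 = $113,220
Penalty before surcharge: $113,220 + $480 = $113,700
Administrative surcharge: 10% of $113,700 = $11,370
Total penalty: $113,700 + $11,370 = $125,070

$125,070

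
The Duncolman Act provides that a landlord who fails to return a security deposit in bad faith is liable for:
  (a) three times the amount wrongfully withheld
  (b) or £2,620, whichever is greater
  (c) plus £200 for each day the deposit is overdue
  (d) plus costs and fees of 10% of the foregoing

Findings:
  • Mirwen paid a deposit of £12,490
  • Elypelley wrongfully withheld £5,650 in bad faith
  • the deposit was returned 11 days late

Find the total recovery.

Recovery: £21,065

Trebled: 3 × £5,650 = £16,950
Minimum £2,620: £16,950 meets the minimum, no increase.
Late-return penalty: 11 × £200 = £2,200
Damages plus late penalty: £16,950 + £2,200 = £19,150
Costs and fees: 10% of £19,150 = £1,915
Total recovery: £19,150 + £1,915 = £21,065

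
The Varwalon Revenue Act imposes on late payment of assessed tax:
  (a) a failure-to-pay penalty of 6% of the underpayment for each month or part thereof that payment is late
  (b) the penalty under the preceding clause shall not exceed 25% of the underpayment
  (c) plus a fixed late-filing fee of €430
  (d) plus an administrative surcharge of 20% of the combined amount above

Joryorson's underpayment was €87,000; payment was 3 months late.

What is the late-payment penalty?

Accrued rate: 6% × 3 = 18%, capped at 25% → 18%
Failure-to-pay penalty: 18% of €87,000 = €15,660
Penalty before surcharge: €15,660 + €430 = €16,090
Administrative surcharge: 20% of €16,090 = €3,218
Total penalty: €16,090 + €3,218 = €19,308

Penalty: €19,308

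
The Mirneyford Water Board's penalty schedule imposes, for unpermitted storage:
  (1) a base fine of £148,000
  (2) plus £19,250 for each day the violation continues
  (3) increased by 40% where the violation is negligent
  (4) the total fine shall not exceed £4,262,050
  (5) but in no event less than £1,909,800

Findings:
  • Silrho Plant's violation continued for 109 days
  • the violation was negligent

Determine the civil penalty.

Per-day component: 109 × £19,250 = £2,098,250
Base plus per-day: £148,000 + £2,098,250 = £2,246,250
Enhancement: 40% of £2,246,250 = £898,500
Enhanced fine: £2,246,250 + £898,500 = £3,144,750
Cap at £4,262,050: £3,144,750 is within the cap, no reduction.
Minimum £1,909,800: £3,144,750 meets the minimum, no increase.

£3,144,750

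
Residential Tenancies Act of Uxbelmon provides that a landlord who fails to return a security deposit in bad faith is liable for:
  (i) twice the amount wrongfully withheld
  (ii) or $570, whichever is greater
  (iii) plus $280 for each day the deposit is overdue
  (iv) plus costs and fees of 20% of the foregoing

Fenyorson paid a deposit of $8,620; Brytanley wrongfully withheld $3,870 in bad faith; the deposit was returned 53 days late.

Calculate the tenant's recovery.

Doubled: 2 × $3,870 = $7,740
Minimum $570: $7,740 meets the minimum, no increase.
Late-return penalty: 53 × $280 = $14,840
Damages plus late penalty: $7,740 + $14,840 = $22,580
Costs and fees: 20% of $22,580 = $4,516
Total recovery: $22,580 + $4,516 = $27,096

$27,096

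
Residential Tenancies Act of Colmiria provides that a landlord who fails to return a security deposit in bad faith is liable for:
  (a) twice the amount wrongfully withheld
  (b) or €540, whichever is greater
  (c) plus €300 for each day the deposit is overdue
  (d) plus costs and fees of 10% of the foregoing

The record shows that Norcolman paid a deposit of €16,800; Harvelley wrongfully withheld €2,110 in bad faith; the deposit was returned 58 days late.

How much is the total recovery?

Doubled: 2 × €2,110 = €4,220
Minimum €540: €4,220 meets the minimum, no increase.
Late-return penalty: 58 × €300 = €17,400
Damages plus late penalty: €4,220 + €17,400 = €21,620
Costs and fees: 10% of €21,620 = €2,162
Total recovery: €21,620 + €2,162 = €23,782

Recovery: €23,782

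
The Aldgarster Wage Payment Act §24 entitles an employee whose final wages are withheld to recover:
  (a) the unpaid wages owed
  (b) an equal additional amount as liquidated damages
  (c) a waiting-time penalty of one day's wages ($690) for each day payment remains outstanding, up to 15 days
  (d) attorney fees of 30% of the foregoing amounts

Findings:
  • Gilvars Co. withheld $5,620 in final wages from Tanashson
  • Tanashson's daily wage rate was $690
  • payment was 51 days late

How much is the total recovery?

$28,067

Liquidated damages (equal amount): $5,620
Penalty days: min(51, 15) = 15
Waiting-time penalty: 15 × $690 = $10,350
Subtotal: $5,620 + $5,620 + $10,350 = $21,590
Attorney fees: 30% of $21,590 = $6,477
Total award: $21,590 + $6,477 = $28,067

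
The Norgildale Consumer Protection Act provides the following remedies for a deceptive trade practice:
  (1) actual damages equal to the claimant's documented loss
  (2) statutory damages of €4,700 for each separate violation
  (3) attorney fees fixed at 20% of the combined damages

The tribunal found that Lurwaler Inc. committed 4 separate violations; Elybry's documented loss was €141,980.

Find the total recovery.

€192,936

Statutory damages: 4 × €4,700 = €18,800
Combined damages: €141,980 + €18,800 = €160,780
Attorney fees: 20% of €160,780 = €32,156
Total recovery: €160,780 + €32,156 = €192,936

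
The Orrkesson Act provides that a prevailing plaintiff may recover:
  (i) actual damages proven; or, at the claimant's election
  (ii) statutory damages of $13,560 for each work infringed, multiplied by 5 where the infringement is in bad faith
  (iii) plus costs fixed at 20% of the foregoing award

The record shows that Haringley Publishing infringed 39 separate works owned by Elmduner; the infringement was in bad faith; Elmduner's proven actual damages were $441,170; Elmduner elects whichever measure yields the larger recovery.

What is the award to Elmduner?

$3,173,040

Statutory damages: 39 × $13,560 = $528,840
Multiplied by 5: 5 × $528,840 = $2,644,200
Greater of actual damages ($441,170) or enhanced statutory damages ($2,644,200): $2,644,200
Costs: 20% of $2,644,200 = $528,840
Award plus costs: $2,644,200 + $528,840 = $3,173,040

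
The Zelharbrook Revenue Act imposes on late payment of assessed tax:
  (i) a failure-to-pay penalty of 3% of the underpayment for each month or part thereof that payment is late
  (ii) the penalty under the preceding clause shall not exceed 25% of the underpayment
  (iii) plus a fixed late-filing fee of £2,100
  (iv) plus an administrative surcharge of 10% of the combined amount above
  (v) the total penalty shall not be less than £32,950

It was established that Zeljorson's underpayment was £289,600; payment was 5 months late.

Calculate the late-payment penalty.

Accrued rate: 3% × 5 = 15%, capped at 25% → 15%
Failure-to-pay penalty: 15% of £289,600 = £43,440
Penalty before surcharge: £43,440 + £2,100 = £45,540
Administrative surcharge: 10% of £45,540 = £4,554
Total penalty: £45,540 + £4,554 = £50,094
Minimum £32,950: £50,094 meets the minimum, no increase.

£50,094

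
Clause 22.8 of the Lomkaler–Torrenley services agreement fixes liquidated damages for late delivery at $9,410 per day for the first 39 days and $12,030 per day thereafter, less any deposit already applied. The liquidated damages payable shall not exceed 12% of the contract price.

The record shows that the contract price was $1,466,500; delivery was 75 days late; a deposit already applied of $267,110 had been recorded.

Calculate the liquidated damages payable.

$175,980

First 39 days: 39 × $9,410 = $366,990
Remaining days: (75 − 39) × $12,030 = $433,080
Accrued per-day damages: $366,990 + $433,080 = $800,070
Less deposit already applied: $800,070 − $267,110 = $532,960
Cap: 12% of $1,466,500 = $175,980
Cap at $175,980: $532,960 exceeds the cap → $175,980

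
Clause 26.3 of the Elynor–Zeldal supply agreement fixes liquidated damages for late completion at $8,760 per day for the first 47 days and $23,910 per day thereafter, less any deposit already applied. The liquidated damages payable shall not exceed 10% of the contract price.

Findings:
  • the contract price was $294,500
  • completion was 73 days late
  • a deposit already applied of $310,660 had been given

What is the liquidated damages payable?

First 47 days: 47 × $8,760 = $411,720
Remaining days: (73 − 47) × $23,910 = $621,660
Accrued per-day damages: $411,720 + $621,660 = $1,033,380
Less deposit already applied: $1,033,380 − $310,660 = $722,720
Cap: 10% of $294,500 = $29,450
Cap at $29,450: $722,720 exceeds the cap → $29,450

$29,450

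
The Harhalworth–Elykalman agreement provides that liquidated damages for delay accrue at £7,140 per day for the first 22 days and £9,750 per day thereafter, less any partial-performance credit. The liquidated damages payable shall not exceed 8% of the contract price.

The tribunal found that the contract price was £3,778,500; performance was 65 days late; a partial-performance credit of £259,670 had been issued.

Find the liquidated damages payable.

£302,280

First 22 days: 22 × £7,140 = £157,080
Remaining days: (65 − 22) × £9,750 = £419,250
Accrued per-day damages: £157,080 + £419,250 = £576,330
Less partial-performance credit: £576,330 − £259,670 = £316,660
Cap: 8% of £3,778,500 = £302,280
Cap at £302,280: £316,660 exceeds the cap → £302,280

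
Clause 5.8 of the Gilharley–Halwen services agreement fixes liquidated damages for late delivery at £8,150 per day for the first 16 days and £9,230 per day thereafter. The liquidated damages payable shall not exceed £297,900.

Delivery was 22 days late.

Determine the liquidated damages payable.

First 16 days: 16 × £8,150 = £130,400
Remaining days: (22 − 16) × £9,230 = £55,380
Accrued per-day damages: £130,400 + £55,380 = £185,780
Cap at £297,900: £185,780 is within the cap, no reduction.

£185,780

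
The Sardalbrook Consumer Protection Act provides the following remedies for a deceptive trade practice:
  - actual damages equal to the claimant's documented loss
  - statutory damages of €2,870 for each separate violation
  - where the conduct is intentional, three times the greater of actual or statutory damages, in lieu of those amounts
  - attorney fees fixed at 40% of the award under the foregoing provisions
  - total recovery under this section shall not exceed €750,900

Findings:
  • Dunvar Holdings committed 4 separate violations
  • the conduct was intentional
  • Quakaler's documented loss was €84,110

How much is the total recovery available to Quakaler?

Statutory damages: 4 × €2,870 = €11,480
Greater of actual damages (€84,110) or statutory damages (€11,480): €84,110
Trebled: 3 × €84,110 = €252,330
Attorney fees: 40% of €252,330 = €100,932
Total before cap: €252,330 + €100,932 = €353,262
Cap at €750,900: €353,262 is within the cap, no reduction.

€353,262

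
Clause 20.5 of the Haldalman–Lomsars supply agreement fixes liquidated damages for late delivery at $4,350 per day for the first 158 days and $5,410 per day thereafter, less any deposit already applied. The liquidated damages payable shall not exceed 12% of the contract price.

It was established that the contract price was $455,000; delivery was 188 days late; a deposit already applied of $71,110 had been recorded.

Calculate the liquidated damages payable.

$54,600

First 158 days: 158 × $4,350 = $687,300
Remaining days: (188 − 158) × $5,410 = $162,300
Accrued per-day damages: $687,300 + $162,300 = $849,600
Less deposit already applied: $849,600 − $71,110 = $778,490
Cap: 12% of $455,000 = $54,600
Cap at $54,600: $778,490 exceeds the cap → $54,600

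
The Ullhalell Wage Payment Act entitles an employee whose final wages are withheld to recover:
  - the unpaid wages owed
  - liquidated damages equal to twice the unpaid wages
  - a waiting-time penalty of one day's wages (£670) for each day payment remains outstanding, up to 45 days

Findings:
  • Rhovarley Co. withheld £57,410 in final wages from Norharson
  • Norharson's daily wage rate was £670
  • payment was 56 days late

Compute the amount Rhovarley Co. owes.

Doubled: 2 × £57,410 = £114,820
Penalty days: min(56, 45) = 45
Waiting-time penalty: 45 × £670 = £30,150
Total award: £57,410 + £114,820 + £30,150 = £202,380

£202,380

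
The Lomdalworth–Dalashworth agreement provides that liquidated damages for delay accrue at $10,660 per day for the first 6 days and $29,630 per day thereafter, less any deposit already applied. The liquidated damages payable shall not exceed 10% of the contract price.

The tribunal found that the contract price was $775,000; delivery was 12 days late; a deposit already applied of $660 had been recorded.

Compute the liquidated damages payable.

First 6 days: 6 × $10,660 = $63,960
Remaining days: (12 − 6) × $29,630 = $177,780
Accrued per-day damages: $63,960 + $177,780 = $241,740
Less deposit already applied: $241,740 − $660 = $241,080
Cap: 10% of $775,000 = $77,500
Cap at $77,500: $241,080 exceeds the cap → $77,500

$77,500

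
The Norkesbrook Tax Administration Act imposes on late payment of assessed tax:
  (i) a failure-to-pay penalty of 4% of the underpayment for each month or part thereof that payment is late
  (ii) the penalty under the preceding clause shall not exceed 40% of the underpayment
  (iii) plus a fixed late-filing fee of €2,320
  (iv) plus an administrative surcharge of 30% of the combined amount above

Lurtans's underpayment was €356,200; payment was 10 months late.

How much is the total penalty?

€188,240

Accrued rate: 4% × 10 = 40%, capped at 40% → 40%
Failure-to-pay penalty: 40% of €356,200 = €142,480
Penalty before surcharge: €142,480 + €2,320 = €144,800
Administrative surcharge: 30% of €144,800 = €43,440
Total penalty: €144,800 + €43,440 = €188,240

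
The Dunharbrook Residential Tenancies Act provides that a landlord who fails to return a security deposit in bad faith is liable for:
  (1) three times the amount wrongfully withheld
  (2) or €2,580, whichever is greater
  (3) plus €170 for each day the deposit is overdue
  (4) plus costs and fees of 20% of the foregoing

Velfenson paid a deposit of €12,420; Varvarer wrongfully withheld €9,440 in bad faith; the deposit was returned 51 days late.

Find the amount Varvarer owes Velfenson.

Trebled: 3 × €9,440 = €28,320
Minimum €2,580: €28,320 meets the minimum, no increase.
Late-return penalty: 51 × €170 = €8,670
Damages plus late penalty: €28,320 + €8,670 = €36,990
Costs and fees: 20% of €36,990 = €7,398
Total recovery: €36,990 + €7,398 = €44,388

Recovery: €44,388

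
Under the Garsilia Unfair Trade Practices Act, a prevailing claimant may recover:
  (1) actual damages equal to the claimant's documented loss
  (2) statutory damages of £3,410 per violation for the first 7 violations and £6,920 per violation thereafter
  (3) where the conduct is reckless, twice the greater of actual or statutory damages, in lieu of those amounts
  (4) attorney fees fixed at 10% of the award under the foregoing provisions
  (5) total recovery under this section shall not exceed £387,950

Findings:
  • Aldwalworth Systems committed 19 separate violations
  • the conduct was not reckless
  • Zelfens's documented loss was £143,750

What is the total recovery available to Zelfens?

First 7 violations: 7 × £3,410 = £23,870
Remaining violations: (19 − 7) × £6,920 = £83,040
Statutory damages: £23,870 + £83,040 = £106,910
Conduct not reckless: the in-lieu enhancement does not apply.
Actual plus statutory damages: £143,750 + £106,910 = £250,660
Attorney fees: 10% of £250,660 = £25,066
Total before cap: £250,660 + £25,066 = £275,726
Cap at £387,950: £275,726 is within the cap, no reduction.

£275,726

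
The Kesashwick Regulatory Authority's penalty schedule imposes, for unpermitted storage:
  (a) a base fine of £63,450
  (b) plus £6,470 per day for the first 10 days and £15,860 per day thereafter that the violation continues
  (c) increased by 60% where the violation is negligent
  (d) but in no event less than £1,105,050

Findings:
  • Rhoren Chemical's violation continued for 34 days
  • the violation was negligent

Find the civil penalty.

First 10 days: 10 × £6,470 = £64,700
Remaining days: (34 − 10) × £15,860 = £380,640
Per-day component: £64,700 + £380,640 = £445,340
Base plus per-day: £63,450 + £445,340 = £508,790
Enhancement: 60% of £508,790 = £305,274
Enhanced fine: £508,790 + £305,274 = £814,064
Minimum £1,105,050: £814,064 is below the minimum → £1,105,050

£1,105,050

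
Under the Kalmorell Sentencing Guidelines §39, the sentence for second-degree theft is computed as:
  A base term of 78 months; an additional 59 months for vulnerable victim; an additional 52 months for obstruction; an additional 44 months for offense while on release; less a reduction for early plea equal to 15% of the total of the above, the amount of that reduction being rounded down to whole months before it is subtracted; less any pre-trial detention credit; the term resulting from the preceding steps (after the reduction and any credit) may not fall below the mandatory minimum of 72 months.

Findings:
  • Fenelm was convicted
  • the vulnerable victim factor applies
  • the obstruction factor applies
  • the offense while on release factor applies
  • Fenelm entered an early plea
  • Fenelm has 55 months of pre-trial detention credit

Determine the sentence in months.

144 months

Vulnerable victim enhancement: +59 months
Obstruction enhancement: +52 months
Offense while on release enhancement: +44 months
Adjusted term: 78 months + 59 months + 52 months + 44 months = 233 months
Early plea reduction: 15% of 233 months = 34 months (rounded down)
After reduction: 233 − 34 = 199 months
Less pre-trial detention credit: 199 months − 55 months = 144 months
Minimum 72 months: 144 months meets the minimum, no increase.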